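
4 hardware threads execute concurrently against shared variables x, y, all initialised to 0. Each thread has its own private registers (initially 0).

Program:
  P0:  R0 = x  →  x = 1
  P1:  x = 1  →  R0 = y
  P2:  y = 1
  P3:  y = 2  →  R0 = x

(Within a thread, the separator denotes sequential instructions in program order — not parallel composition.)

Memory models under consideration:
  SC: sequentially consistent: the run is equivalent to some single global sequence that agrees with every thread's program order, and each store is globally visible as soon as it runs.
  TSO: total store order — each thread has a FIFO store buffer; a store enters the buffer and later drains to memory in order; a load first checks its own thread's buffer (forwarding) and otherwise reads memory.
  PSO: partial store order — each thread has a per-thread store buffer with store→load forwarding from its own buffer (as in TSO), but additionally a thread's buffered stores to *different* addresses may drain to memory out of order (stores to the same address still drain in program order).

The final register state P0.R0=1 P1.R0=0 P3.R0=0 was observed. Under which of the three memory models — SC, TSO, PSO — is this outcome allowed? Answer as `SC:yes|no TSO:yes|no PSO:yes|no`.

outcome vector order: (P0.R0,P1.R0,P3.R0)
[SC] allowed = {001; 010; 011; 020; 021; 101; 110; 111; 120; 121}
[TSO] allowed = {000; 001; 010; 011; 020; 021; 100; 101; 110; 111; 120; 121}
[PSO] allowed = {000; 001; 010; 011; 020; 021; 100; 101; 110; 111; 120; 121}
target 100 ∈ {TSO,PSO}

SC:no TSO:yes PSO:yes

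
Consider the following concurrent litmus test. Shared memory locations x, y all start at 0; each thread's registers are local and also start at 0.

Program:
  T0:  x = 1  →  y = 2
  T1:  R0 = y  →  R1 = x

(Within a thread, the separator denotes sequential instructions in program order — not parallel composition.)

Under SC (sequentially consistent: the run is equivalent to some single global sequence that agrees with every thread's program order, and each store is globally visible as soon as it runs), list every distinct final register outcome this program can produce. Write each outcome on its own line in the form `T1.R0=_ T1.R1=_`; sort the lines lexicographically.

T1.R0=0 T1.R1=0
T1.R0=0 T1.R1=1
T1.R0=2 T1.R1=1

outcome vector order: (T1.R0,T1.R1)
|SC outcomes| = 3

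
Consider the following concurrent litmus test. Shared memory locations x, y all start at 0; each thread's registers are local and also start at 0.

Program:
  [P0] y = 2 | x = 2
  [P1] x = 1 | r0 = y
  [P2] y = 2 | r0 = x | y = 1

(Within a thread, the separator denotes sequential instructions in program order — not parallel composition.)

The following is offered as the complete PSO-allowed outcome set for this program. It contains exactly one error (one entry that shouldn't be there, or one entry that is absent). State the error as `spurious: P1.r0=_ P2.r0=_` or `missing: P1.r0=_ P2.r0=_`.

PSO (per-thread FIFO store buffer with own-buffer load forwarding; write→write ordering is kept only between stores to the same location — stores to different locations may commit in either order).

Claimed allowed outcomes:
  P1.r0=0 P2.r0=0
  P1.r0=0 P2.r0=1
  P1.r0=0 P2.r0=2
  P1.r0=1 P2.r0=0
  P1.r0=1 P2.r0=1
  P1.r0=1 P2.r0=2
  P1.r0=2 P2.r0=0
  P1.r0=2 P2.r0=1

missing: P1.r0=2 P2.r0=2

outcome vector order: (P1.r0,P2.r0)
under PSO → <0 0>, <0 1>, <0 2>, <1 0>, <1 1>, <1 2>, <2 0>, <2 1>, <2 2>
PSO∖claimed = {<2 2>}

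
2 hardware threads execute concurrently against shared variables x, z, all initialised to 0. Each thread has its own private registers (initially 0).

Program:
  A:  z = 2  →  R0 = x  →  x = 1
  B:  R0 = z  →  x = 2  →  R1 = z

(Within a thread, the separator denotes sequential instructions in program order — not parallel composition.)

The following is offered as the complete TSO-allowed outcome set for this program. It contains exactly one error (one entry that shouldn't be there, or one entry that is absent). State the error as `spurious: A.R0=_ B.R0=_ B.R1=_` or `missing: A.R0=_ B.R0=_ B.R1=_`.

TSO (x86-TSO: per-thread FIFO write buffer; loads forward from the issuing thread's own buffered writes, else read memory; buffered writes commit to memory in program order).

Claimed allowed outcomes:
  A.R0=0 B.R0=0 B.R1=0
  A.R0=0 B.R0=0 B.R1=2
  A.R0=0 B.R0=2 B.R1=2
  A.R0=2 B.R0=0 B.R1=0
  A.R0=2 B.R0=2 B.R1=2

outcome vector order: (A.R0,B.R0,B.R1)
TSO (6): 0/0/0; 0/0/2; 0/2/2; 2/0/0; 2/0/2; 2/2/2
TSO∖claimed = {2/0/2}

missing: A.R0=2 B.R0=0 B.R1=2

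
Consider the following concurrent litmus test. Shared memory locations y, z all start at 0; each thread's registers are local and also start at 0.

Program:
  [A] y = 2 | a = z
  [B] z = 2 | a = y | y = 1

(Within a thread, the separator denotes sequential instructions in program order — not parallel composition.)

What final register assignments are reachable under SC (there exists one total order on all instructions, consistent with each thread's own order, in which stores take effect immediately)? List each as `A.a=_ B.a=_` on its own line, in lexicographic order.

A.a=0 B.a=2
A.a=2 B.a=0
A.a=2 B.a=2

outcome vector order: (A.a,B.a)
|SC outcomes| = 3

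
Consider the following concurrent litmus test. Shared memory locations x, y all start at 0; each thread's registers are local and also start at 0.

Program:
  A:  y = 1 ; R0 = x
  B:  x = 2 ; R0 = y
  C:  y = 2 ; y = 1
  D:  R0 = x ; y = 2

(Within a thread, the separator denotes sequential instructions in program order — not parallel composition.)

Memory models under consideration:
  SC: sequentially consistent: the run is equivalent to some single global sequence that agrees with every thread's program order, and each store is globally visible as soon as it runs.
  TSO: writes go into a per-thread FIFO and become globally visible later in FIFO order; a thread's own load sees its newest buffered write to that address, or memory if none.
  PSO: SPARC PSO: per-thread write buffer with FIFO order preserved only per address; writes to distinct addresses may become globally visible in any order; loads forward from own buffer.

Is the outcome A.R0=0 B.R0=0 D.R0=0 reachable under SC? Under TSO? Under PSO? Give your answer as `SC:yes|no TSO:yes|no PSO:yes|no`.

SC:no TSO:yes PSO:yes

outcome vector order: (A.R0,B.R0,D.R0)
SC (10): 0/1/0; 0/1/2; 0/2/0; 0/2/2; 2/0/0; 2/0/2; 2/1/0; 2/1/2; 2/2/0; 2/2/2
TSO (12): 0/0/0; 0/0/2; 0/1/0; 0/1/2; 0/2/0; 0/2/2; 2/0/0; 2/0/2; 2/1/0; 2/1/2; 2/2/0; 2/2/2
PSO (12): 0/0/0; 0/0/2; 0/1/0; 0/1/2; 0/2/0; 0/2/2; 2/0/0; 2/0/2; 2/1/0; 2/1/2; 2/2/0; 2/2/2
target 0/0/0 ∈ {TSO,PSO}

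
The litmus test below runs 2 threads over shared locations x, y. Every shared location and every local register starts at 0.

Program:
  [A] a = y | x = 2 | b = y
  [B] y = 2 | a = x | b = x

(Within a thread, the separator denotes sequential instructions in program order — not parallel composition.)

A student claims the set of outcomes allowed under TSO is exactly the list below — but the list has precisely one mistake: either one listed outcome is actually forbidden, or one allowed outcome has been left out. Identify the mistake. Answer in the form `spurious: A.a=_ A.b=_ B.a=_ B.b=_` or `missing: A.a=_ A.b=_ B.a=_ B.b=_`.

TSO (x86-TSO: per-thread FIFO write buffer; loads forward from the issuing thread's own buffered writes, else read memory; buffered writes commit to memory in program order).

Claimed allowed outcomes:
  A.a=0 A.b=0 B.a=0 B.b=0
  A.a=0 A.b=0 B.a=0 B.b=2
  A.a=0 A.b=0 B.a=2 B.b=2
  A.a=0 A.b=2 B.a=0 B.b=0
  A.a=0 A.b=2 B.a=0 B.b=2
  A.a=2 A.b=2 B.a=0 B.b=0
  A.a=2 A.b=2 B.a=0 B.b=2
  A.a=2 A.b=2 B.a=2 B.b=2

outcome vector order: (A.a,A.b,B.a,B.b)
TSO: 9 outcomes — {0000 0002 0022 0200 0202 0222 2200 2202 2222}
TSO∖claimed = {0222}

missing: A.a=0 A.b=2 B.a=2 B.b=2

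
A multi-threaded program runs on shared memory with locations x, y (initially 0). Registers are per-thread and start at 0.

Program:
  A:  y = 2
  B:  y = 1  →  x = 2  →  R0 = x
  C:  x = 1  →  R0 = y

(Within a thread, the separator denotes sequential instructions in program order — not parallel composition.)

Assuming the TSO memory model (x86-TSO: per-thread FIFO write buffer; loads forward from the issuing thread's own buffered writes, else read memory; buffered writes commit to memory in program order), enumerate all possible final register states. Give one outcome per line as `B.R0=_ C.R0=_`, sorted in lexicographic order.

outcome vector order: (B.R0,C.R0)
|TSO outcomes| = 6

B.R0=1 C.R0=0
B.R0=1 C.R0=1
B.R0=1 C.R0=2
B.R0=2 C.R0=0
B.R0=2 C.R0=1
B.R0=2 C.R0=2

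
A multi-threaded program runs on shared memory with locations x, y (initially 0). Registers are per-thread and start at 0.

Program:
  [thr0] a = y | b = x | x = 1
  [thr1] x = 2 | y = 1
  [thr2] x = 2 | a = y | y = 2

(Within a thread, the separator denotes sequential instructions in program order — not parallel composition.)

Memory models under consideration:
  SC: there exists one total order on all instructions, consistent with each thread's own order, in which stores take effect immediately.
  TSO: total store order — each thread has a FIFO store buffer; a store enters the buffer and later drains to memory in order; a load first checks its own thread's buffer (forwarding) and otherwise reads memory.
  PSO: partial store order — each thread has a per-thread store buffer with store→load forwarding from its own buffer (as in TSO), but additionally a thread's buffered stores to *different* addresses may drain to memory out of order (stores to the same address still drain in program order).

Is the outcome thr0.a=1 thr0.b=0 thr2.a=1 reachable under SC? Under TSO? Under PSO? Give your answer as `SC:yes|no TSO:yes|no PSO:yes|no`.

SC:no TSO:no PSO:yes

outcome vector order: (thr0.a,thr0.b,thr2.a)
under SC → (0,0,0); (0,0,1); (0,2,0); (0,2,1); (1,2,0); (1,2,1); (2,2,0); (2,2,1)
under TSO → (0,0,0); (0,0,1); (0,2,0); (0,2,1); (1,2,0); (1,2,1); (2,2,0); (2,2,1)
under PSO → (0,0,0); (0,0,1); (0,2,0); (0,2,1); (1,0,0); (1,0,1); (1,2,0); (1,2,1); (2,0,0); (2,0,1); (2,2,0); (2,2,1)
target (1,0,1) ∈ {PSO}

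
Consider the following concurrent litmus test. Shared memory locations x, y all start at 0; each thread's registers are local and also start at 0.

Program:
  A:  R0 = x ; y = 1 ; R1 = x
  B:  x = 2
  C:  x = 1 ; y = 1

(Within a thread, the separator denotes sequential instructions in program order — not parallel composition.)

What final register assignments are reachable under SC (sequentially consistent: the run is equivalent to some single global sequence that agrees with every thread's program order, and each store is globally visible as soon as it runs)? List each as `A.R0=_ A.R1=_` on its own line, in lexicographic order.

outcome vector order: (A.R0,A.R1)
|SC outcomes| = 7

A.R0=0 A.R1=0
A.R0=0 A.R1=1
A.R0=0 A.R1=2
A.R0=1 A.R1=1
A.R0=1 A.R1=2
A.R0=2 A.R1=1
A.R0=2 A.R1=2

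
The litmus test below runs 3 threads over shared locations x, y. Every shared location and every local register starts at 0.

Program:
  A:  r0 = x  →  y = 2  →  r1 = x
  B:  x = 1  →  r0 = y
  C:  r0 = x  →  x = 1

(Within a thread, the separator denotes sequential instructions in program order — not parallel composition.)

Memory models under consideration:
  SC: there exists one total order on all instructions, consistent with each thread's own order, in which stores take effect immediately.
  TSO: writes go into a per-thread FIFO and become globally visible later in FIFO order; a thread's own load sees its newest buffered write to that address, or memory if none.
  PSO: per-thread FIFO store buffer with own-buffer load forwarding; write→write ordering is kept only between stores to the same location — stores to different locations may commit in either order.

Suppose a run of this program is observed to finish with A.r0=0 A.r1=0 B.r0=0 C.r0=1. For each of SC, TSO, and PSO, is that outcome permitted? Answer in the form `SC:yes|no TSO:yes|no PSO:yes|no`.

SC:no TSO:yes PSO:yes

outcome vector order: (A.r0,A.r1,B.r0,C.r0)
[SC] allowed = {0020; 0021; 0100; 0101; 0120; 0121; 1100; 1101; 1120; 1121}
[TSO] allowed = {0000; 0001; 0020; 0021; 0100; 0101; 0120; 0121; 1100; 1101; 1120; 1121}
[PSO] allowed = {0000; 0001; 0020; 0021; 0100; 0101; 0120; 0121; 1100; 1101; 1120; 1121}
target 0001 ∈ {TSO,PSO}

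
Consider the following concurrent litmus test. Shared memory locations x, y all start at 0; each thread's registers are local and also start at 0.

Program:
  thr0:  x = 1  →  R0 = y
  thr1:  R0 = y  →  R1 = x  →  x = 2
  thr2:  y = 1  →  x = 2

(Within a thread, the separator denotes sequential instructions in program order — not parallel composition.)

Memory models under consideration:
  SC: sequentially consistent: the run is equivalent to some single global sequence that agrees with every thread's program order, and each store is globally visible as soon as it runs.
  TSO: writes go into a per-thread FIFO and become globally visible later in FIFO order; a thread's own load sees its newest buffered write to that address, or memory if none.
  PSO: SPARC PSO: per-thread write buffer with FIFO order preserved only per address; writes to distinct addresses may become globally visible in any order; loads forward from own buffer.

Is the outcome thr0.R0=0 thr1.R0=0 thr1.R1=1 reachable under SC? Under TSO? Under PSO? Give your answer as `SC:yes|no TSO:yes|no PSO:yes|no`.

outcome vector order: (thr0.R0,thr1.R0,thr1.R1)
[SC] allowed = {0/0/0; 0/0/1; 0/0/2; 0/1/1; 0/1/2; 1/0/0; 1/0/1; 1/0/2; 1/1/0; 1/1/1; 1/1/2}
[TSO] allowed = {0/0/0; 0/0/1; 0/0/2; 0/1/0; 0/1/1; 0/1/2; 1/0/0; 1/0/1; 1/0/2; 1/1/0; 1/1/1; 1/1/2}
[PSO] allowed = {0/0/0; 0/0/1; 0/0/2; 0/1/0; 0/1/1; 0/1/2; 1/0/0; 1/0/1; 1/0/2; 1/1/0; 1/1/1; 1/1/2}
target 0/0/1 ∈ {SC,TSO,PSO}

SC:yes TSO:yes PSO:yes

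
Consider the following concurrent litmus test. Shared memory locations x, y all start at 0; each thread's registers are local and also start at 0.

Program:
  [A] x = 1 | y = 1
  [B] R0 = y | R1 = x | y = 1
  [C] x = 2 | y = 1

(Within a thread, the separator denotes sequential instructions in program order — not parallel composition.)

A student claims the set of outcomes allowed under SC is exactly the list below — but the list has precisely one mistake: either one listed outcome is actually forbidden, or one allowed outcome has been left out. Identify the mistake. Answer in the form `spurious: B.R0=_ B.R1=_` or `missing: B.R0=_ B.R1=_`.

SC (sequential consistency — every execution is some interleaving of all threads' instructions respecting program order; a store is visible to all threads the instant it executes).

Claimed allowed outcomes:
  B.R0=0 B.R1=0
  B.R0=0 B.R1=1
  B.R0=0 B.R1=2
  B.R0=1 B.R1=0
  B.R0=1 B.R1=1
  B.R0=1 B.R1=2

spurious: B.R0=1 B.R1=0

outcome vector order: (B.R0,B.R1)
SC: 5 outcomes — {(0,0); (0,1); (0,2); (1,1); (1,2)}
claimed∖SC = {(1,0)}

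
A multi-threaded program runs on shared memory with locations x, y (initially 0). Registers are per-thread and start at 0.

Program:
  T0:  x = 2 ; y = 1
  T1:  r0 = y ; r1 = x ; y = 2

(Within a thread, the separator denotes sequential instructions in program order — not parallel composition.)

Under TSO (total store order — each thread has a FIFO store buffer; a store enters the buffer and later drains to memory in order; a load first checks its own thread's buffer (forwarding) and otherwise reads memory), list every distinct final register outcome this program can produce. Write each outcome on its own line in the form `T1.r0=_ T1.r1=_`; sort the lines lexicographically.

T1.r0=0 T1.r1=0
T1.r0=0 T1.r1=2
T1.r0=1 T1.r1=2

outcome vector order: (T1.r0,T1.r1)
|TSO outcomes| = 3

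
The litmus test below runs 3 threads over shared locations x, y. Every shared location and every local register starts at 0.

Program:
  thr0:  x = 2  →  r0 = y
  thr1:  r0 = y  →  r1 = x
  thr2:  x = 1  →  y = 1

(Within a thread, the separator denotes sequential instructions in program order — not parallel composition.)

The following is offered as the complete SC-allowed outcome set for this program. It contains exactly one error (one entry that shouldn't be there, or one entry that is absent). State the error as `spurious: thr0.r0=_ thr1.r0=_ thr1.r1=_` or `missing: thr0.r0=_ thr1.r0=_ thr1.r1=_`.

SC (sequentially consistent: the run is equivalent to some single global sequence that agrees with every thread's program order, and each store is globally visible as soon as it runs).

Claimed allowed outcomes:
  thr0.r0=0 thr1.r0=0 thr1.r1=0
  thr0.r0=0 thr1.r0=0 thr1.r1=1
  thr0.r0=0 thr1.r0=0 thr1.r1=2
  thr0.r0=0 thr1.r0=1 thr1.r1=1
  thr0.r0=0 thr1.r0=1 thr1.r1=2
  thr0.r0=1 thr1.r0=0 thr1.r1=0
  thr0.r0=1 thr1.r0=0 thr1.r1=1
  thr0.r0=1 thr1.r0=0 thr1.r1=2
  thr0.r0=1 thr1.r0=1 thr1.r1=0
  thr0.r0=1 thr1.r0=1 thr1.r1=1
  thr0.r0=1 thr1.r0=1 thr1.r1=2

outcome vector order: (thr0.r0,thr1.r0,thr1.r1)
under SC → 0/0/0, 0/0/1, 0/0/2, 0/1/1, 0/1/2, 1/0/0, 1/0/1, 1/0/2, 1/1/1, 1/1/2
claimed∖SC = {1/1/0}

spurious: thr0.r0=1 thr1.r0=1 thr1.r1=0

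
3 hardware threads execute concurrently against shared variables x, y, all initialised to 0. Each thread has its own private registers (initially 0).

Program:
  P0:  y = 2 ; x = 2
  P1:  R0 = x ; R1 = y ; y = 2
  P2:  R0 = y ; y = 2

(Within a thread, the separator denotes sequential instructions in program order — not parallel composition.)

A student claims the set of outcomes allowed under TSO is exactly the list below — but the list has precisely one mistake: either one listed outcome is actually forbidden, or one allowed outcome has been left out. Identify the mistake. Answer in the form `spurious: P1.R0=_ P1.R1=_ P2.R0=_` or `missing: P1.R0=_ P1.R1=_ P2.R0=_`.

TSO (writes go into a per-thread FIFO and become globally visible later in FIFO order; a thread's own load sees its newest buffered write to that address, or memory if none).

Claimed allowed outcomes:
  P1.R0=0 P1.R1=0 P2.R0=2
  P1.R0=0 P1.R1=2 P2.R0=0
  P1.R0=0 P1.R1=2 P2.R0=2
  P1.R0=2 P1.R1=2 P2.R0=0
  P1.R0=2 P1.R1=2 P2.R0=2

missing: P1.R0=0 P1.R1=0 P2.R0=0

outcome vector order: (P1.R0,P1.R1,P2.R0)
[TSO] allowed = {(0,0,0); (0,0,2); (0,2,0); (0,2,2); (2,2,0); (2,2,2)}
TSO∖claimed = {(0,0,0)}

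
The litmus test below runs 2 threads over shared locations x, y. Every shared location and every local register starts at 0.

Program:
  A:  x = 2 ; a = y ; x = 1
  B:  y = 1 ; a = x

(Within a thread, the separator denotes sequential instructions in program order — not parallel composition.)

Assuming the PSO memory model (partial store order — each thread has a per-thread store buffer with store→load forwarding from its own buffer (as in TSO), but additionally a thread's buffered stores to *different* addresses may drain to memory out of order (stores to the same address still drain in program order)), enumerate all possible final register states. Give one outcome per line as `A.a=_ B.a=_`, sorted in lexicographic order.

A.a=0 B.a=0
A.a=0 B.a=1
A.a=0 B.a=2
A.a=1 B.a=0
A.a=1 B.a=1
A.a=1 B.a=2

outcome vector order: (A.a,B.a)
|PSO outcomes| = 6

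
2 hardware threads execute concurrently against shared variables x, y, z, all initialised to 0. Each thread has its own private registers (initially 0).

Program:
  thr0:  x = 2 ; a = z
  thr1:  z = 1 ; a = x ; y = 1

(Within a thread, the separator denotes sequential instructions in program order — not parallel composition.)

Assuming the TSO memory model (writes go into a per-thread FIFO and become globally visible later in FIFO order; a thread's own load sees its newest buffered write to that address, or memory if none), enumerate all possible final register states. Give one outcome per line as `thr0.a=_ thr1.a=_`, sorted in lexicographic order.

thr0.a=0 thr1.a=0
thr0.a=0 thr1.a=2
thr0.a=1 thr1.a=0
thr0.a=1 thr1.a=2

outcome vector order: (thr0.a,thr1.a)
|TSO outcomes| = 4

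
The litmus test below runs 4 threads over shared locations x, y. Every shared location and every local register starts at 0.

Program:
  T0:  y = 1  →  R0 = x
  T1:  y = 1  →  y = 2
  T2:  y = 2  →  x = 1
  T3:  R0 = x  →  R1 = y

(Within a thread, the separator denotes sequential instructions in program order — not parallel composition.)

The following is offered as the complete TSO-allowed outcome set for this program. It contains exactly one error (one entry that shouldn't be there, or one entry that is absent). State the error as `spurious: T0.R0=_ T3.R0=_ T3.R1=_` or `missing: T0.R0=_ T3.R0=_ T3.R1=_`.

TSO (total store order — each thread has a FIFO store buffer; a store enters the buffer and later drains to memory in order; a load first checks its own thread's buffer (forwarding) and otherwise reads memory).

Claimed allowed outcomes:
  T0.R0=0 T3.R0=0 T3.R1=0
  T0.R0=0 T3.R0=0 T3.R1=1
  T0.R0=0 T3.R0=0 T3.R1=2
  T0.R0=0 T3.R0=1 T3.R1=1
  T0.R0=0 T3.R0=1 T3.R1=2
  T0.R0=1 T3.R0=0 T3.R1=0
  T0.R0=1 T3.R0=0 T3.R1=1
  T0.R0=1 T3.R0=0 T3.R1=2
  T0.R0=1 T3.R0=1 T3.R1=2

missing: T0.R0=1 T3.R0=1 T3.R1=1

outcome vector order: (T0.R0,T3.R0,T3.R1)
under TSO → 0/0/0, 0/0/1, 0/0/2, 0/1/1, 0/1/2, 1/0/0, 1/0/1, 1/0/2, 1/1/1, 1/1/2
TSO∖claimed = {1/1/1}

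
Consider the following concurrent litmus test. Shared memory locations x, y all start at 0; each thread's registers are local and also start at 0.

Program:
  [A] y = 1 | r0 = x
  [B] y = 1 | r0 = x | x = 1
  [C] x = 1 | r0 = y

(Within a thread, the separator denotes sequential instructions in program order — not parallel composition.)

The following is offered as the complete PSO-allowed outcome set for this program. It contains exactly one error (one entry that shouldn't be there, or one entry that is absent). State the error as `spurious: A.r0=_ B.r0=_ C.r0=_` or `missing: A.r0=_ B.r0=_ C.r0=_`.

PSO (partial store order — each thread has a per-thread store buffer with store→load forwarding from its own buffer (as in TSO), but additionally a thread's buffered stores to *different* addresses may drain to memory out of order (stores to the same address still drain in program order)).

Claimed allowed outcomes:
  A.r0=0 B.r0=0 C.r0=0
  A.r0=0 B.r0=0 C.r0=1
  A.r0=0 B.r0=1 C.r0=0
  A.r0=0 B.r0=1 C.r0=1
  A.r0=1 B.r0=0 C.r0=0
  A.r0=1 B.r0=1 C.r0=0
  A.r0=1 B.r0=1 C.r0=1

missing: A.r0=1 B.r0=0 C.r0=1

outcome vector order: (A.r0,B.r0,C.r0)
PSO (8): (0,0,0); (0,0,1); (0,1,0); (0,1,1); (1,0,0); (1,0,1); (1,1,0); (1,1,1)
PSO∖claimed = {(1,0,1)}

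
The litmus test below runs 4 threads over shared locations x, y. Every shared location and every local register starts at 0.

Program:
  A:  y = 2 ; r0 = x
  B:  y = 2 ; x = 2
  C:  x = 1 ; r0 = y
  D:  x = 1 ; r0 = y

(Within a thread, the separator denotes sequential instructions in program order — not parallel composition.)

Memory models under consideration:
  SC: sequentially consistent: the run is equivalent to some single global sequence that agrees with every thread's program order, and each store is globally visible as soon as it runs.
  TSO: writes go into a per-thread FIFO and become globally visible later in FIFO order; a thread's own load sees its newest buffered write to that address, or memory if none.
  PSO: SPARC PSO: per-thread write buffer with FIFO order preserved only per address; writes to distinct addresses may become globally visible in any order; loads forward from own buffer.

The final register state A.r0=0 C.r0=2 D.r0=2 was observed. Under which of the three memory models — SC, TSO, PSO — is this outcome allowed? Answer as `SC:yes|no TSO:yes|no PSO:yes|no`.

outcome vector order: (A.r0,C.r0,D.r0)
[SC] allowed = {022, 100, 102, 120, 122, 200, 202, 220, 222}
[TSO] allowed = {000, 002, 020, 022, 100, 102, 120, 122, 200, 202, 220, 222}
[PSO] allowed = {000, 002, 020, 022, 100, 102, 120, 122, 200, 202, 220, 222}
target 022 ∈ {SC,TSO,PSO}

SC:yes TSO:yes PSO:yes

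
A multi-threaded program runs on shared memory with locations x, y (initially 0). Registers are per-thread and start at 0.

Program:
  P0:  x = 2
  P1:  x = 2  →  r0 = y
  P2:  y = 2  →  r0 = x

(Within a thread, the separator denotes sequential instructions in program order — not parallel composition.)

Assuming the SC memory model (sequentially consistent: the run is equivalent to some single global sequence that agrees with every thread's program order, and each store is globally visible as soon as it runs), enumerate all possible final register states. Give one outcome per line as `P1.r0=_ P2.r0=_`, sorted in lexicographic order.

P1.r0=0 P2.r0=2
P1.r0=2 P2.r0=0
P1.r0=2 P2.r0=2

outcome vector order: (P1.r0,P2.r0)
|SC outcomes| = 3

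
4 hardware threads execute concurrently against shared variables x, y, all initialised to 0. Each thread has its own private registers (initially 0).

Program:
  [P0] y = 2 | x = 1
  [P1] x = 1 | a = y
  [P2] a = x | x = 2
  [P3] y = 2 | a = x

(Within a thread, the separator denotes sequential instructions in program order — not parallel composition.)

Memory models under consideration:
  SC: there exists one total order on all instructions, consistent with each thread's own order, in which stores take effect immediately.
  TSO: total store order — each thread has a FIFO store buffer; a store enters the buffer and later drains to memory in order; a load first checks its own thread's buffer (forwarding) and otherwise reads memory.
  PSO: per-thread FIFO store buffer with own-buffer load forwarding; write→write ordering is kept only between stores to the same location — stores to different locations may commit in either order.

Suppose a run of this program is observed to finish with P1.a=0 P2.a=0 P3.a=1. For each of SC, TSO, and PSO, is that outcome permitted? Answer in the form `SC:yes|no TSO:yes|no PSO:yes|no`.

SC:yes TSO:yes PSO:yes

outcome vector order: (P1.a,P2.a,P3.a)
[SC] allowed = {(0,0,1), (0,0,2), (0,1,1), (0,1,2), (2,0,0), (2,0,1), (2,0,2), (2,1,0), (2,1,1), (2,1,2)}
[TSO] allowed = {(0,0,0), (0,0,1), (0,0,2), (0,1,0), (0,1,1), (0,1,2), (2,0,0), (2,0,1), (2,0,2), (2,1,0), (2,1,1), (2,1,2)}
[PSO] allowed = {(0,0,0), (0,0,1), (0,0,2), (0,1,0), (0,1,1), (0,1,2), (2,0,0), (2,0,1), (2,0,2), (2,1,0), (2,1,1), (2,1,2)}
target (0,0,1) ∈ {SC,TSO,PSO}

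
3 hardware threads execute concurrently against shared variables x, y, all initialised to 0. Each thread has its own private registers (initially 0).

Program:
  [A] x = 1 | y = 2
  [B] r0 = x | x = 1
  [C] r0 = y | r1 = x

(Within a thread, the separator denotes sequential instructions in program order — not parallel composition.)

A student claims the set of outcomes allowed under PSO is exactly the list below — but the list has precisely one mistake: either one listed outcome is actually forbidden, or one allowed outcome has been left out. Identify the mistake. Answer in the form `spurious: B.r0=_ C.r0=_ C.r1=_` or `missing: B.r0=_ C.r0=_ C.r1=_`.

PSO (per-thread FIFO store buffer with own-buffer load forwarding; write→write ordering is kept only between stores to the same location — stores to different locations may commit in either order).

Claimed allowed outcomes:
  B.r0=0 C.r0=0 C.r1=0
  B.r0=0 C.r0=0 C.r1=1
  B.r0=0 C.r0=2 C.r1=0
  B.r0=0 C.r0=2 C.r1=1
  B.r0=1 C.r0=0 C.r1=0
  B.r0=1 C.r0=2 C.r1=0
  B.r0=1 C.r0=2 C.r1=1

outcome vector order: (B.r0,C.r0,C.r1)
PSO: 8 outcomes — {<0 0 0>, <0 0 1>, <0 2 0>, <0 2 1>, <1 0 0>, <1 0 1>, <1 2 0>, <1 2 1>}
PSO∖claimed = {<1 0 1>}

missing: B.r0=1 C.r0=0 C.r1=1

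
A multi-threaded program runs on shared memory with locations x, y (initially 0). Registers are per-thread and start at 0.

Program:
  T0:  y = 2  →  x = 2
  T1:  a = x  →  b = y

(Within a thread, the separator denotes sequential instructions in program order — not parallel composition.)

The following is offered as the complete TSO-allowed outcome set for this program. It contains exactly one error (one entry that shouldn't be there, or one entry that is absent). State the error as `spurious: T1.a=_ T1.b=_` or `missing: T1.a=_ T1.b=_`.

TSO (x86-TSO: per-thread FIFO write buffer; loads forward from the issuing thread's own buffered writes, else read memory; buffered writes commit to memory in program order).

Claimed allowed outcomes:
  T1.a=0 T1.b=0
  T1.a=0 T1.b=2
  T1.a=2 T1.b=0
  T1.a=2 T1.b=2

outcome vector order: (T1.a,T1.b)
[TSO] allowed = {(0,0); (0,2); (2,2)}
claimed∖TSO = {(2,0)}

spurious: T1.a=2 T1.b=0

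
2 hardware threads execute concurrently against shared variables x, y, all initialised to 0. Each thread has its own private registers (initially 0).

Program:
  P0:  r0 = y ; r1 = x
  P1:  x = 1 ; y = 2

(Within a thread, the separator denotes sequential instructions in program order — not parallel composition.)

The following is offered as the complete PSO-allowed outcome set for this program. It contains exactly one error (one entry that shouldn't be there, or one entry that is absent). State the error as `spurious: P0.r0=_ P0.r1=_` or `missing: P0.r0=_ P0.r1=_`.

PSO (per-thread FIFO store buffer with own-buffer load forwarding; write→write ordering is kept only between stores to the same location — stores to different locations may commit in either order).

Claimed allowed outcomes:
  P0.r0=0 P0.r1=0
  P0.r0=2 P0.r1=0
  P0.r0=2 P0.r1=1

missing: P0.r0=0 P0.r1=1

outcome vector order: (P0.r0,P0.r1)
PSO (4): 0/0 0/1 2/0 2/1
PSO∖claimed = {0/1}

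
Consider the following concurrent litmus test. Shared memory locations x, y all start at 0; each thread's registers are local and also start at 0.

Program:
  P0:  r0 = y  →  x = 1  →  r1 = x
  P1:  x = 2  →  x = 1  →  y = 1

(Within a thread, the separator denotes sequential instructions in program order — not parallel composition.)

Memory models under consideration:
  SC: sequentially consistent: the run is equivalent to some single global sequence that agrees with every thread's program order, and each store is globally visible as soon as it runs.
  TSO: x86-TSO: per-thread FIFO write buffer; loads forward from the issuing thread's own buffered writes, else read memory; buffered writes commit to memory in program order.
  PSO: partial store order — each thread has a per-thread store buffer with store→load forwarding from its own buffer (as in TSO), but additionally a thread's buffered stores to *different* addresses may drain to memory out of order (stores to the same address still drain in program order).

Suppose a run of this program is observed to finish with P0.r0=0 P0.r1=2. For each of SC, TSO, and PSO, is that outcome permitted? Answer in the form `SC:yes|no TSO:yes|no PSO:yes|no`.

outcome vector order: (P0.r0,P0.r1)
under SC → (0,1) (0,2) (1,1)
under TSO → (0,1) (0,2) (1,1)
under PSO → (0,1) (0,2) (1,1) (1,2)
target (0,2) ∈ {SC,TSO,PSO}

SC:yes TSO:yes PSO:yes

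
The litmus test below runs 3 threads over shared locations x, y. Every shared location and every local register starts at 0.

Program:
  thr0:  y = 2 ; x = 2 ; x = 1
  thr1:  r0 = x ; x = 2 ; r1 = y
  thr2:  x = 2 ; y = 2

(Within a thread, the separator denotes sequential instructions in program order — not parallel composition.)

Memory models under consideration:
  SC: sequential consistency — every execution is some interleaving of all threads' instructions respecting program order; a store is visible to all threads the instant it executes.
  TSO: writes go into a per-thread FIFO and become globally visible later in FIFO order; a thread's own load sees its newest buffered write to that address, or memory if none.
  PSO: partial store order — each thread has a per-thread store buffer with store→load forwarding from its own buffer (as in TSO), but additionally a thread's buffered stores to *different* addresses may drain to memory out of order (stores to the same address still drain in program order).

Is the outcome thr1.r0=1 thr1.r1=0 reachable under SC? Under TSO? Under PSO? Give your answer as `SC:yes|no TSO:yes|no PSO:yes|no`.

outcome vector order: (thr1.r0,thr1.r1)
[SC] allowed = {0/0, 0/2, 1/2, 2/0, 2/2}
[TSO] allowed = {0/0, 0/2, 1/2, 2/0, 2/2}
[PSO] allowed = {0/0, 0/2, 1/0, 1/2, 2/0, 2/2}
target 1/0 ∈ {PSO}

SC:no TSO:no PSO:yes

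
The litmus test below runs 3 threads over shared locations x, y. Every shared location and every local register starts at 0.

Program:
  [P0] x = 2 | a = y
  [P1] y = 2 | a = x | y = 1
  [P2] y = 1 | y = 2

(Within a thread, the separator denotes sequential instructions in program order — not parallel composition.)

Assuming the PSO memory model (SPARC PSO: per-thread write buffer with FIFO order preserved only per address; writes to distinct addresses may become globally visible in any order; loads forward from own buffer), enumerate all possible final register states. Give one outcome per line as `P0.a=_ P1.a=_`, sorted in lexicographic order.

outcome vector order: (P0.a,P1.a)
|PSO outcomes| = 6

P0.a=0 P1.a=0
P0.a=0 P1.a=2
P0.a=1 P1.a=0
P0.a=1 P1.a=2
P0.a=2 P1.a=0
P0.a=2 P1.a=2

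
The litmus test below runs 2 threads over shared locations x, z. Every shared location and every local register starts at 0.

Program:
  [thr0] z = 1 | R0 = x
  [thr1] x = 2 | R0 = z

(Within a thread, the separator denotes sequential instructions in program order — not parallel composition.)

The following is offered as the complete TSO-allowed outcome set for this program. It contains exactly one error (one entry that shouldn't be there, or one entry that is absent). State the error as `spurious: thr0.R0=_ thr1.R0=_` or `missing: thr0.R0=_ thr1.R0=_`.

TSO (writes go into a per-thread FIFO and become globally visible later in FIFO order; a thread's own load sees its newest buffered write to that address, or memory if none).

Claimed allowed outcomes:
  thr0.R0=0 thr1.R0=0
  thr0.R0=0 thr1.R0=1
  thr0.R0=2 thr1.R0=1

missing: thr0.R0=2 thr1.R0=0

outcome vector order: (thr0.R0,thr1.R0)
TSO: 4 outcomes — {(0,0) (0,1) (2,0) (2,1)}
TSO∖claimed = {(2,0)}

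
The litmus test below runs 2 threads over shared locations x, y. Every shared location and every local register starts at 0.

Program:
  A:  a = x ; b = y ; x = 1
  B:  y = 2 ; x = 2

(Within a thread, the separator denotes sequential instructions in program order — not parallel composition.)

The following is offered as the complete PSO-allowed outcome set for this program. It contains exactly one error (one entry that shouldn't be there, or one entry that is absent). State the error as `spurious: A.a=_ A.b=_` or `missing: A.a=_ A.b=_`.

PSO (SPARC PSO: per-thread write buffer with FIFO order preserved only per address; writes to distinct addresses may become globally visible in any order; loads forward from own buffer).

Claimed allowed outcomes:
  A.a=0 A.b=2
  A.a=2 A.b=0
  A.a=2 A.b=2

outcome vector order: (A.a,A.b)
under PSO → 00 02 20 22
PSO∖claimed = {00}

missing: A.a=0 A.b=0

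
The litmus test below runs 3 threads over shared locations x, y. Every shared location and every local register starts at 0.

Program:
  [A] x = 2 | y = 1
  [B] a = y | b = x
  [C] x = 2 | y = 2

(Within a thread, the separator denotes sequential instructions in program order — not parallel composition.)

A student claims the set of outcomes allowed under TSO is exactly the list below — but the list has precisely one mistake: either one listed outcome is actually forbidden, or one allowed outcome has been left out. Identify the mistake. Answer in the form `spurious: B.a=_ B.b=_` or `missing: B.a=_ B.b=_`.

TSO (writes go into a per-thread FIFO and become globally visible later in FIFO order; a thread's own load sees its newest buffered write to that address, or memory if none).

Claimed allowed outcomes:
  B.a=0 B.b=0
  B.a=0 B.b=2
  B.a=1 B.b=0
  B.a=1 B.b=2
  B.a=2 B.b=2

spurious: B.a=1 B.b=0

outcome vector order: (B.a,B.b)
[TSO] allowed = {<0 0>, <0 2>, <1 2>, <2 2>}
claimed∖TSO = {<1 0>}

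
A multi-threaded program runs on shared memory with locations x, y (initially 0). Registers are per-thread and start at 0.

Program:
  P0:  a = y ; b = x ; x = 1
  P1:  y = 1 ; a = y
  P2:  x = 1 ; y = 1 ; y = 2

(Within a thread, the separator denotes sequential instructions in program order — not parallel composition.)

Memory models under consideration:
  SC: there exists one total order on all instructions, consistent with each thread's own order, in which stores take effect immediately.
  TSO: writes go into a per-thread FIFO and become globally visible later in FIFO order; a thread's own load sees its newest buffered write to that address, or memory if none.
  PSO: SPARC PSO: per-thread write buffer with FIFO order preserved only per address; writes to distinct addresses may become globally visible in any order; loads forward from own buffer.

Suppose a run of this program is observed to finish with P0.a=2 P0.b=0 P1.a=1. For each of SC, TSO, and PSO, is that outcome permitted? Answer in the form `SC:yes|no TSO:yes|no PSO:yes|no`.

SC:no TSO:no PSO:yes

outcome vector order: (P0.a,P0.b,P1.a)
SC: 10 outcomes — {<0 0 1> <0 0 2> <0 1 1> <0 1 2> <1 0 1> <1 0 2> <1 1 1> <1 1 2> <2 1 1> <2 1 2>}
TSO: 10 outcomes — {<0 0 1> <0 0 2> <0 1 1> <0 1 2> <1 0 1> <1 0 2> <1 1 1> <1 1 2> <2 1 1> <2 1 2>}
PSO: 12 outcomes — {<0 0 1> <0 0 2> <0 1 1> <0 1 2> <1 0 1> <1 0 2> <1 1 1> <1 1 2> <2 0 1> <2 0 2> <2 1 1> <2 1 2>}
target <2 0 1> ∈ {PSO}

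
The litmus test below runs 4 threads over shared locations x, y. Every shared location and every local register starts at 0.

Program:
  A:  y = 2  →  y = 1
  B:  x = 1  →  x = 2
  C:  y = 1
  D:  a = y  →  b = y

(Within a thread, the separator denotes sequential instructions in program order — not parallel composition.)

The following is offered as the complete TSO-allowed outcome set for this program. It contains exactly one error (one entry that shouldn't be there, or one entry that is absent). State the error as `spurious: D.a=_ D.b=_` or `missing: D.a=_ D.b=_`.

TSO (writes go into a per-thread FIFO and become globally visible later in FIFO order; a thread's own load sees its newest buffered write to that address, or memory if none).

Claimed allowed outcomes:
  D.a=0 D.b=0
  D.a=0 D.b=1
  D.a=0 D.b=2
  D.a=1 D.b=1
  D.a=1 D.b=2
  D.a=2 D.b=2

outcome vector order: (D.a,D.b)
[TSO] allowed = {(0,0) (0,1) (0,2) (1,1) (1,2) (2,1) (2,2)}
TSO∖claimed = {(2,1)}

missing: D.a=2 D.b=1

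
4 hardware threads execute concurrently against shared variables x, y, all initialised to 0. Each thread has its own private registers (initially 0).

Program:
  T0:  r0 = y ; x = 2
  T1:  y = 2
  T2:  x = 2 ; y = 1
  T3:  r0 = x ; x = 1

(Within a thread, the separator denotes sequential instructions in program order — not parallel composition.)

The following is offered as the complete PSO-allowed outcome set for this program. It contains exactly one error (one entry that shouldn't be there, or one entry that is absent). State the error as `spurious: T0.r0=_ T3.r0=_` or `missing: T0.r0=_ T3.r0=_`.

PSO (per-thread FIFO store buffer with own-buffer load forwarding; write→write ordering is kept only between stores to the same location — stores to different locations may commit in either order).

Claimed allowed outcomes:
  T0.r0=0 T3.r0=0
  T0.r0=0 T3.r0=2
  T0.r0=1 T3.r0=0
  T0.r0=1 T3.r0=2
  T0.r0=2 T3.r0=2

outcome vector order: (T0.r0,T3.r0)
PSO: 6 outcomes — {(0,0), (0,2), (1,0), (1,2), (2,0), (2,2)}
PSO∖claimed = {(2,0)}

missing: T0.r0=2 T3.r0=0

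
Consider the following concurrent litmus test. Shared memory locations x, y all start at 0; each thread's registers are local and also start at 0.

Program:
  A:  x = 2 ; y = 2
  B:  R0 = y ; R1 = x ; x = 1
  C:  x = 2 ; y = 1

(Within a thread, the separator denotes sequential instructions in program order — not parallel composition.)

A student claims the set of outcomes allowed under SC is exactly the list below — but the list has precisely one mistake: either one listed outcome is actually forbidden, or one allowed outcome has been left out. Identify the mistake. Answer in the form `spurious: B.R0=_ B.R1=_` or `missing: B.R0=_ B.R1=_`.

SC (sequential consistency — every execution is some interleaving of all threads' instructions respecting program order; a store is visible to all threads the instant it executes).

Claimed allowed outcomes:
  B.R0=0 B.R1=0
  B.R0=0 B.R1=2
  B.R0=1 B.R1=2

missing: B.R0=2 B.R1=2

outcome vector order: (B.R0,B.R1)
under SC → (0,0) (0,2) (1,2) (2,2)
SC∖claimed = {(2,2)}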